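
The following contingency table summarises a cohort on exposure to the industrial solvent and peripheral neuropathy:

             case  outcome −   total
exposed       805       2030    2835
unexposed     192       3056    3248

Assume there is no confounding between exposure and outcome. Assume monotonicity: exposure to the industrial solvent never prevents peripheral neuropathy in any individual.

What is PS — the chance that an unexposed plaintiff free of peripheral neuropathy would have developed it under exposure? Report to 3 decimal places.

p₁ = P(outcome | exposed) = 805/2835 = 0.28395
p₀ = P(outcome | unexposed) = 192/3248 = 0.059113
Under exogeneity and monotonicity, PS = (p₁ − p₀)/(1 − p₀).
PS = (0.28395 − 0.059113) / 0.94089 ≈ 0.2390

PS ≈ 0.239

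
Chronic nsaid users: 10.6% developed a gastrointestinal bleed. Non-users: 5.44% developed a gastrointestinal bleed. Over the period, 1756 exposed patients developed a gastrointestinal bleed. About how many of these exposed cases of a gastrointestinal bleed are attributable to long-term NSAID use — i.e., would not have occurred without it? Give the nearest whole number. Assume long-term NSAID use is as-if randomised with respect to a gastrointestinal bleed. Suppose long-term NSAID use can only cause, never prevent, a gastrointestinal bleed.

about 855 cases

p₁ = 0.106, p₀ = 0.0544.
PN = (p₁ − p₀)/p₁ = (0.106 − 0.0544) / 0.106 ≈ 0.48679.
Attributable cases ≈ PN × (exposed cases) = 0.48679 × 1756 ≈ 854.81.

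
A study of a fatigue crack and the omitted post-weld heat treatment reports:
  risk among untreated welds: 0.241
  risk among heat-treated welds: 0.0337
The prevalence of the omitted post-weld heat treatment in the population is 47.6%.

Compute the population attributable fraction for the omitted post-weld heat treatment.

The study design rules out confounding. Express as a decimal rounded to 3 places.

Let p₁ = 0.241, p₀ = 0.0337.
Overall risk P(Y=1) = π·p₁ + (1−π)·p₀ = 0.476×0.241 + 0.524×0.0337 = 0.13237.
Under exogeneity, PAF = [P(Y=1) − p₀] / P(Y=1).
PAF = (0.13237 − 0.0337) / 0.13237 ≈ 0.7454

PAF ≈ 0.745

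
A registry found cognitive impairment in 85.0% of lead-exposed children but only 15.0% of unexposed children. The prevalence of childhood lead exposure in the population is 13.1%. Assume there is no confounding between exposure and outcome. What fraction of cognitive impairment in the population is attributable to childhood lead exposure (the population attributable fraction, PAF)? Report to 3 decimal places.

p₁ = 0.85, p₀ = 0.15.
Overall risk P(Y=1) = π·p₁ + (1−π)·p₀ = 0.131×0.85 + 0.869×0.15 = 0.2417.
Under exogeneity, PAF = [P(Y=1) − p₀] / P(Y=1).
PAF = (0.2417 − 0.15) / 0.2417 ≈ 0.3794

PAF ≈ 0.379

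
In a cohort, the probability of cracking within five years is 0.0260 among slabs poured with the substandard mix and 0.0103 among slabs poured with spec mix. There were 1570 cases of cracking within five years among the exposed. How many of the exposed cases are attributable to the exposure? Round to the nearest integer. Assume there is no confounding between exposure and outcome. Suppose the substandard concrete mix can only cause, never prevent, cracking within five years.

Let p₁ = 0.026, p₀ = 0.0103.
PN = (p₁ − p₀)/p₁ = (0.026 − 0.0103) / 0.026 ≈ 0.60385.
Attributable cases ≈ PN × (exposed cases) = 0.60385 × 1570 ≈ 948.04.

about 948 cases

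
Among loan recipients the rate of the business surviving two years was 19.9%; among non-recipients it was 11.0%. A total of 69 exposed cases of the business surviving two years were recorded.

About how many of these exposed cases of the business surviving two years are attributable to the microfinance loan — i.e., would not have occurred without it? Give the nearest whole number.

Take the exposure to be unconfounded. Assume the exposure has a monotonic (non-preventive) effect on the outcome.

p₁ = 0.199, p₀ = 0.11.
PN = (p₁ − p₀)/p₁ = (0.199 − 0.11) / 0.199 ≈ 0.44724.
Attributable cases ≈ PN × (exposed cases) = 0.44724 × 69 ≈ 30.86.

about 31 cases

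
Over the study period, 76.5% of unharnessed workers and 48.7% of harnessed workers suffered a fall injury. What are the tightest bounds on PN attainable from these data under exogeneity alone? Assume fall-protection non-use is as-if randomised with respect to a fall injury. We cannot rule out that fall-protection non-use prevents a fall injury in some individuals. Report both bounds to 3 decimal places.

p₁ = 0.765, p₀ = 0.487.
Under exogeneity alone the bounds on PN are max{0,(p₁−p₀)/p₁} ≤ PN ≤ min{1,(1−p₀)/p₁}.
  lower = (p₁ − p₀)/p₁ = 0.278 / 0.765 ≈ 0.3634
  upper = min{1, (1 − p₀)/p₁} = 0.513 / 0.765 ≈ 0.6706

0.363 ≤ PN ≤ 0.671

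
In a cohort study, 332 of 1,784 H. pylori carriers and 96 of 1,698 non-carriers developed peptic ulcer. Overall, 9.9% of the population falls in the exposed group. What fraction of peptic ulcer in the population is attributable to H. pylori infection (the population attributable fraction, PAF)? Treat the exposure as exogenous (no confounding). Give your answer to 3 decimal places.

PAF ≈ 0.185

p₁ = P(outcome | exposed) = 332/1784 = 0.1861
p₀ = P(outcome | unexposed) = 96/1698 = 0.056537
Overall risk P(Y=1) = π·p₁ + (1−π)·p₀ = 0.099×0.1861 + 0.901×0.056537 = 0.069364.
Under exogeneity, PAF = [P(Y=1) − p₀] / P(Y=1).
PAF = (0.069364 − 0.056537) / 0.069364 ≈ 0.1849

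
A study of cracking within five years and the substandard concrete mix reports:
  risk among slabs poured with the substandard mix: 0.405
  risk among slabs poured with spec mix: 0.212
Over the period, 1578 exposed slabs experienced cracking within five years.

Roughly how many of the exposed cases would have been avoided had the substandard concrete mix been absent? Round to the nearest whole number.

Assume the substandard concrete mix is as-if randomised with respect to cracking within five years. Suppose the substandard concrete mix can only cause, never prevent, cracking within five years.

about 752 cases

Let p₁ = 0.405, p₀ = 0.212.
PN = (p₁ − p₀)/p₁ = (0.405 − 0.212) / 0.405 ≈ 0.47654.
Attributable cases ≈ PN × (exposed cases) = 0.47654 × 1578 ≈ 751.99.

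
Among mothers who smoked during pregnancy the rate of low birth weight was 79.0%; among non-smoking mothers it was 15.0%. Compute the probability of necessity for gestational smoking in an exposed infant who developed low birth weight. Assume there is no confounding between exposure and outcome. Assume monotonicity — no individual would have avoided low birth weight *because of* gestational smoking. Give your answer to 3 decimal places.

PN ≈ 0.810

p₁ = 0.79, p₀ = 0.15.
Under exogeneity and monotonicity, PN = (p₁ − p₀) / p₁.
PN = (0.79 − 0.15) / 0.79 = 0.64 / 0.79 ≈ 0.8101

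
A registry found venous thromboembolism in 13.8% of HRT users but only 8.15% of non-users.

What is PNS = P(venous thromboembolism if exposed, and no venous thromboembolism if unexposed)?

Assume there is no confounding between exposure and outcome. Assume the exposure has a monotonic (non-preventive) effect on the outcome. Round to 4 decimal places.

p₁ = 0.138, p₀ = 0.0815.
Under exogeneity and monotonicity, PNS = p₁ − p₀.
PNS = 0.138 − 0.0815 = 0.0565

PNS ≈ 0.0565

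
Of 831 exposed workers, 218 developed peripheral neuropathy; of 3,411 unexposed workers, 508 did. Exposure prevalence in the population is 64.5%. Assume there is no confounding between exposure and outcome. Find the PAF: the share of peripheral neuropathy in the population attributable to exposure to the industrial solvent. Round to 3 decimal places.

PAF ≈ 0.329

p₁ = P(outcome | exposed) = 218/831 = 0.26233
p₀ = P(outcome | unexposed) = 508/3411 = 0.14893
Overall risk P(Y=1) = π·p₁ + (1−π)·p₀ = 0.645×0.26233 + 0.355×0.14893 = 0.22208.
Under exogeneity, PAF = [P(Y=1) − p₀] / P(Y=1).
PAF = (0.22208 − 0.14893) / 0.22208 ≈ 0.3294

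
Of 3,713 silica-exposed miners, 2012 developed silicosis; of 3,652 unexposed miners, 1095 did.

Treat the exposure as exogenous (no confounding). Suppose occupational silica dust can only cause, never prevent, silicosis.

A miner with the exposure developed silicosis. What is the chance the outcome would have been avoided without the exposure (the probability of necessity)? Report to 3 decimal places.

p₁ = P(outcome | exposed) = 2012/3713 = 0.54188
p₀ = P(outcome | unexposed) = 1095/3652 = 0.29984
Under exogeneity and monotonicity, PN = (p₁ − p₀) / p₁.
PN = (0.54188 − 0.29984) / 0.54188 = 0.24204 / 0.54188 ≈ 0.4467

PN ≈ 0.447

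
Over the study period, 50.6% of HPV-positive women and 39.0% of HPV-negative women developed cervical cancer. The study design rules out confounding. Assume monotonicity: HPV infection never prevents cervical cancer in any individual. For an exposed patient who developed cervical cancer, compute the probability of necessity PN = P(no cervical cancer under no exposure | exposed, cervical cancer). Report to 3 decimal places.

p₁ = 0.506, p₀ = 0.39.
Under exogeneity and monotonicity, PN = (p₁ − p₀) / p₁.
PN = (0.506 − 0.39) / 0.506 = 0.116 / 0.506 ≈ 0.2292

PN ≈ 0.229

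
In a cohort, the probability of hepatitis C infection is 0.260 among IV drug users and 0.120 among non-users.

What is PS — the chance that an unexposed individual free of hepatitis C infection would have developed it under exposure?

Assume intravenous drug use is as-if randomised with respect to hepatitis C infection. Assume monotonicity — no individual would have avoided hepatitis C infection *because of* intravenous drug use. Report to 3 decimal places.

PS ≈ 0.159

Let p₁ = 0.26, p₀ = 0.12.
Under exogeneity and monotonicity, PS = (p₁ − p₀) / (1 − p₀).
PS = (0.26 − 0.12) / (1 − 0.12) = 0.14 / 0.88 ≈ 0.1591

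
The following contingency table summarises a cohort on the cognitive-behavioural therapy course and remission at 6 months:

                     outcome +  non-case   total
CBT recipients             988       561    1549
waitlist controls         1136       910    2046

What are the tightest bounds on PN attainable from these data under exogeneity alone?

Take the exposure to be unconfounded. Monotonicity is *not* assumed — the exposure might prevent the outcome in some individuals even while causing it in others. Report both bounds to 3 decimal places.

p₁ = P(outcome | exposed) = 988/1549 = 0.63783
p₀ = P(outcome | unexposed) = 1136/2046 = 0.55523
Under exogeneity alone the bounds on PN are max{0,(p₁−p₀)/p₁} ≤ PN ≤ min{1,(1−p₀)/p₁}.
  lower = (p₁ − p₀)/p₁ = 0.082601 / 0.63783 ≈ 0.1295
  upper = min{1, (1 − p₀)/p₁} = 0.44477 / 0.63783 ≈ 0.6973

0.130 ≤ PN ≤ 0.697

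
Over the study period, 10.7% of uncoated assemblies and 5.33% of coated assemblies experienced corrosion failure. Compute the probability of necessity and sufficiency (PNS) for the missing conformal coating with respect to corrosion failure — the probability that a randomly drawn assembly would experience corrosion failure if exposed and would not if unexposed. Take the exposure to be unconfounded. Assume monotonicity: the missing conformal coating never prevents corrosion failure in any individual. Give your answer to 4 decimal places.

p₁ = 0.107, p₀ = 0.0533.
Under exogeneity and monotonicity, PNS = p₁ − p₀.
PNS = 0.107 − 0.0533 = 0.0537

PNS ≈ 0.0537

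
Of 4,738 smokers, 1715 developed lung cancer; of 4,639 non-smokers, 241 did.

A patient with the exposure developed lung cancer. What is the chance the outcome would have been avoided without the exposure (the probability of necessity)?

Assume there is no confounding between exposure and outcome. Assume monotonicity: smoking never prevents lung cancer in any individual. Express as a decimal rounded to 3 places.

p₁ = P(outcome | exposed) = 1715/4738 = 0.36197
p₀ = P(outcome | unexposed) = 241/4639 = 0.051951
Under exogeneity and monotonicity, PN = (p₁ − p₀) / p₁.
PN = (0.36197 − 0.051951) / 0.36197 = 0.31002 / 0.36197 ≈ 0.8565

PN ≈ 0.856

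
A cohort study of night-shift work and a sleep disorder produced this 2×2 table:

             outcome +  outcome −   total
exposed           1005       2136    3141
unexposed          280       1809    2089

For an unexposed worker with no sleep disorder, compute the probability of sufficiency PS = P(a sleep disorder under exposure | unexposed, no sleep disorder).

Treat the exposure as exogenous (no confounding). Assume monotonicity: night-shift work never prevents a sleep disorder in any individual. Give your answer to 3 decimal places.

PS ≈ 0.215

p₁ = P(outcome | exposed) = 1005/3141 = 0.31996
p₀ = P(outcome | unexposed) = 280/2089 = 0.13404
Under exogeneity and monotonicity, PS = (p₁ − p₀) / (1 − p₀).
PS = (0.31996 − 0.13404) / (1 − 0.13404) = 0.18593 / 0.86596 ≈ 0.2147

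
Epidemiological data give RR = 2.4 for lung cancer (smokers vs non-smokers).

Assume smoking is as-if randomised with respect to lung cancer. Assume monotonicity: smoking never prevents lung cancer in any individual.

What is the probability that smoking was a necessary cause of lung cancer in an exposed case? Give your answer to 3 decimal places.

PN ≈ 0.583

Under exogeneity and monotonicity, PN = (RR − 1) / RR = 1 − 1/RR.
PN = (2.4 − 1) / 2.4 = 1.4 / 2.4 ≈ 0.5833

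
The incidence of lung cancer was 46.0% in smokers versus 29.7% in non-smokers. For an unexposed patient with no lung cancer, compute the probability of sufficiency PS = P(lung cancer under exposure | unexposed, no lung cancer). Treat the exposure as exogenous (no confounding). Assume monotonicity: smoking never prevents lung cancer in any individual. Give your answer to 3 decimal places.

PS ≈ 0.232

p₁ = 0.46, p₀ = 0.297.
Under exogeneity and monotonicity, PS = (p₁ − p₀) / (1 − p₀).
PS = (0.46 − 0.297) / (1 − 0.297) = 0.163 / 0.703 ≈ 0.2319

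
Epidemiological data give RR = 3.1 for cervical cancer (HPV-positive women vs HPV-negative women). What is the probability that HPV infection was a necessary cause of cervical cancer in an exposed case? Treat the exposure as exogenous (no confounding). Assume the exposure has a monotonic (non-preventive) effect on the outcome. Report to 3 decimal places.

Under exogeneity and monotonicity, PN = (RR − 1) / RR = 1 − 1/RR.
PN = (3.1 − 1) / 3.1 = 2.1 / 3.1 ≈ 0.6774

PN ≈ 0.677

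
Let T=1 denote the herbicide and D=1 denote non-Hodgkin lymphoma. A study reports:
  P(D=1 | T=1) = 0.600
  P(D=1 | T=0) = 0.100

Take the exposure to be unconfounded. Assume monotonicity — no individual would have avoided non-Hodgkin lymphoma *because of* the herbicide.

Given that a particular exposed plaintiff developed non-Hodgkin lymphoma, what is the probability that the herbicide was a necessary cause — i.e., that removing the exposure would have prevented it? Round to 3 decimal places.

PN ≈ 0.833

Let p₁ = 0.6, p₀ = 0.1.
Under exogeneity and monotonicity, PN = (p₁ − p₀) / p₁.
PN = (0.6 − 0.1) / 0.6 = 0.5 / 0.6 ≈ 0.8333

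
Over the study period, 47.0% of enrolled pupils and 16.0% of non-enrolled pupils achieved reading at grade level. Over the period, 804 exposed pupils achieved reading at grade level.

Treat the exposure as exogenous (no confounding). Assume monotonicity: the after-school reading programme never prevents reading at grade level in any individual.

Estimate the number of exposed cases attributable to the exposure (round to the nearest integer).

p₁ = 0.47, p₀ = 0.16.
PN = (p₁ − p₀)/p₁ = (0.47 − 0.16) / 0.47 ≈ 0.65957.
Attributable cases ≈ PN × (exposed cases) = 0.65957 × 804 ≈ 530.30.

about 530 cases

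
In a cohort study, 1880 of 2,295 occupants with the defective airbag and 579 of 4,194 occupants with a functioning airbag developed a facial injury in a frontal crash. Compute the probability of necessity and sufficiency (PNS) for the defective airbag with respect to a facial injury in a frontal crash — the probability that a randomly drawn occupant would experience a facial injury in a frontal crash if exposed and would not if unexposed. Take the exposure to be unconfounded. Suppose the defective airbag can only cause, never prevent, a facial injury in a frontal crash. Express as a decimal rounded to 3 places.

p₁ = P(outcome | exposed) = 1880/2295 = 0.81917
p₀ = P(outcome | unexposed) = 579/4194 = 0.13805
Under exogeneity and monotonicity, PNS = p₁ − p₀.
PNS = 0.81917 − 0.13805 = 0.68112

PNS ≈ 0.681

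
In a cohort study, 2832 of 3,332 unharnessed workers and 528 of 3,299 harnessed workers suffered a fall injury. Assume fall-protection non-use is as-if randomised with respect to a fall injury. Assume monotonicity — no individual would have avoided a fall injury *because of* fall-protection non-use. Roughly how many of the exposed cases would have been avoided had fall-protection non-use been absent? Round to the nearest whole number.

p₁ = P(outcome | exposed) = 2832/3332 = 0.84994
p₀ = P(outcome | unexposed) = 528/3299 = 0.16005
PN = (p₁ − p₀)/p₁ = (0.84994 − 0.16005) / 0.84994 ≈ 0.81169.
Attributable cases ≈ PN × (exposed cases) = 0.81169 × 2832 ≈ 2298.72.

about 2299 cases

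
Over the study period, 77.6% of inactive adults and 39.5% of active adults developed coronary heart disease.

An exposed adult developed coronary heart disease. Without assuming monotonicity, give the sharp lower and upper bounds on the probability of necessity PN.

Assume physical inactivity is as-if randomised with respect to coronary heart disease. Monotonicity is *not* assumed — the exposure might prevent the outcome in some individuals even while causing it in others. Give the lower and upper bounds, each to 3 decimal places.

0.491 ≤ PN ≤ 0.780

p₁ = 0.776, p₀ = 0.395.
Under exogeneity alone the bounds on PN are max{0,(p₁−p₀)/p₁} ≤ PN ≤ min{1,(1−p₀)/p₁}.
  lower = (p₁ − p₀)/p₁ = 0.381 / 0.776 ≈ 0.4910
  upper = min{1, (1 − p₀)/p₁} = 0.605 / 0.776 ≈ 0.7796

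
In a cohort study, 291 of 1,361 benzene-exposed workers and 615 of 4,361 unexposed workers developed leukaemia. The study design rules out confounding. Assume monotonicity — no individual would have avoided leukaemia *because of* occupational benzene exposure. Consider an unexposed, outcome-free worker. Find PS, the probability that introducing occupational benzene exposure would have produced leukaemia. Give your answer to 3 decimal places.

PS ≈ 0.085

p₁ = P(outcome | exposed) = 291/1361 = 0.21381
p₀ = P(outcome | unexposed) = 615/4361 = 0.14102
Under exogeneity and monotonicity, PS = (p₁ − p₀) / (1 − p₀).
PS = (0.21381 − 0.14102) / (1 − 0.14102) = 0.072791 / 0.85898 ≈ 0.0847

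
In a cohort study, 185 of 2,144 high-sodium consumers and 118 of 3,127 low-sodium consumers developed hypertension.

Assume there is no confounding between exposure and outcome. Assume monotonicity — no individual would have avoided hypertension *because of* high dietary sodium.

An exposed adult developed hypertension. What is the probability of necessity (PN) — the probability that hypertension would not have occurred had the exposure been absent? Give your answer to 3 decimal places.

p₁ = P(outcome | exposed) = 185/2144 = 0.086287
p₀ = P(outcome | unexposed) = 118/3127 = 0.037736
Under exogeneity and monotonicity, PN = (p₁ − p₀) / p₁.
PN = (0.086287 − 0.037736) / 0.086287 = 0.048551 / 0.086287 ≈ 0.5627

PN ≈ 0.563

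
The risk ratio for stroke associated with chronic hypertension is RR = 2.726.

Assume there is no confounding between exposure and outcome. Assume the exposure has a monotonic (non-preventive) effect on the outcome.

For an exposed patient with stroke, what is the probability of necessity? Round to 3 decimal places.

PN ≈ 0.633

Under exogeneity and monotonicity, PN = (RR − 1) / RR = 1 − 1/RR.
PN = (2.726 − 1) / 2.726 = 1.726 / 2.726 ≈ 0.6332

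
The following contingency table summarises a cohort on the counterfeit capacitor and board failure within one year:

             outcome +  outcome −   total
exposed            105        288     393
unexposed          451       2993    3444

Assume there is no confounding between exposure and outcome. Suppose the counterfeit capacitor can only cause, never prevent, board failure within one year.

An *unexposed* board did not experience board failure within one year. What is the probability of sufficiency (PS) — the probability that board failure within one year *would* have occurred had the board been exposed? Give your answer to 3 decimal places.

PS ≈ 0.157

p₁ = P(outcome | exposed) = 105/393 = 0.26718
p₀ = P(outcome | unexposed) = 451/3444 = 0.13095
Under exogeneity and monotonicity, PS = (p₁ − p₀) / (1 − p₀).
PS = (0.26718 − 0.13095) / (1 − 0.13095) = 0.13622 / 0.86905 ≈ 0.1567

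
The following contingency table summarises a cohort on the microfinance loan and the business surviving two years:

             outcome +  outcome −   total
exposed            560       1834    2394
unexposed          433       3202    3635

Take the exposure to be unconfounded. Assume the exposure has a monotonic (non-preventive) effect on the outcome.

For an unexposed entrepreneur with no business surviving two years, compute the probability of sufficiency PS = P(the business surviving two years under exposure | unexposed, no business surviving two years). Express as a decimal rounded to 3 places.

PS ≈ 0.130

p₁ = P(outcome | exposed) = 560/2394 = 0.23392
p₀ = P(outcome | unexposed) = 433/3635 = 0.11912
Under exogeneity and monotonicity, PS = (p₁ − p₀)/(1 − p₀).
PS = (0.23392 − 0.11912) / 0.88088 ≈ 0.1303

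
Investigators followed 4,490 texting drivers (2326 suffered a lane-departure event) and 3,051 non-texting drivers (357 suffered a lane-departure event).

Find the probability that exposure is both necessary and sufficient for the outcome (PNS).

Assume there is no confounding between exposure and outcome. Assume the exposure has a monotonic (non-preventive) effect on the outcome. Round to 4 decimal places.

PNS ≈ 0.4010

p₁ = P(outcome | exposed) = 2326/4490 = 0.51804
p₀ = P(outcome | unexposed) = 357/3051 = 0.11701
Under exogeneity and monotonicity, PNS = p₁ − p₀.
PNS = 0.51804 − 0.11701 = 0.40103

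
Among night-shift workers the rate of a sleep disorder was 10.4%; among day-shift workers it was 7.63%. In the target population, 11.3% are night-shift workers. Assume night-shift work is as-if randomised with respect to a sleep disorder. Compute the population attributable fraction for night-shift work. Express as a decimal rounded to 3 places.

p₁ = 0.104, p₀ = 0.0763.
Overall risk P(Y=1) = π·p₁ + (1−π)·p₀ = 0.113×0.104 + 0.887×0.0763 = 0.07943.
Under exogeneity, PAF = [P(Y=1) − p₀] / P(Y=1).
PAF = (0.07943 − 0.0763) / 0.07943 ≈ 0.0394

PAF ≈ 0.039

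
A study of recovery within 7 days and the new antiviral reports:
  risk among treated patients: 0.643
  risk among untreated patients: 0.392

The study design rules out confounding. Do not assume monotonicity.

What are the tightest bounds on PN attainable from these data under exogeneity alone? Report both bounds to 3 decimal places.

Let p₁ = 0.643, p₀ = 0.392.
Under exogeneity alone the bounds on PN are max{0,(p₁−p₀)/p₁} ≤ PN ≤ min{1,(1−p₀)/p₁}.
  lower = (p₁ − p₀)/p₁ = 0.251 / 0.643 ≈ 0.3904
  upper = min{1, (1 − p₀)/p₁} = 0.608 / 0.643 ≈ 0.9456

0.390 ≤ PN ≤ 0.946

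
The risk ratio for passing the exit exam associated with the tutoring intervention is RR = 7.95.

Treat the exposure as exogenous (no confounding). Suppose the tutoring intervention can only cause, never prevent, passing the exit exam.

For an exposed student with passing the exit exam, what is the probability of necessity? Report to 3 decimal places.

PN ≈ 0.874

Under exogeneity and monotonicity, PN = (RR − 1) / RR = 1 − 1/RR.
PN = (7.95 − 1) / 7.95 = 6.95 / 7.95 ≈ 0.8742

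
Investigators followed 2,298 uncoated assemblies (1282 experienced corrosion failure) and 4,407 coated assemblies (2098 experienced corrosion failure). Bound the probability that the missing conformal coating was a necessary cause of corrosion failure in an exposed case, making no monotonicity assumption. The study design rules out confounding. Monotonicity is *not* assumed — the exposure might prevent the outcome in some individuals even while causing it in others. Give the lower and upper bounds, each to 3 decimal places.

0.147 ≤ PN ≤ 0.939

p₁ = P(outcome | exposed) = 1282/2298 = 0.55788
p₀ = P(outcome | unexposed) = 2098/4407 = 0.47606
Under exogeneity alone the bounds on PN are max{0,(p₁−p₀)/p₁} ≤ PN ≤ min{1,(1−p₀)/p₁}.
  lower = (p₁ − p₀)/p₁ = 0.081816 / 0.55788 ≈ 0.1467
  upper = min{1, (1 − p₀)/p₁} = 0.52394 / 0.55788 ≈ 0.9392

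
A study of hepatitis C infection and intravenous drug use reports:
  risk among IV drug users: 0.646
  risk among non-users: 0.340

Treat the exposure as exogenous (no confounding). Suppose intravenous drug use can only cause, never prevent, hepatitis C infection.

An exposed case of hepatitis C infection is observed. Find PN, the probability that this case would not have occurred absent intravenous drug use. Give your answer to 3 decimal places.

Let p₁ = 0.646, p₀ = 0.34.
Under exogeneity and monotonicity, PN = (p₁ − p₀) / p₁.
PN = (0.646 − 0.34) / 0.646 = 0.306 / 0.646 ≈ 0.4737

PN ≈ 0.474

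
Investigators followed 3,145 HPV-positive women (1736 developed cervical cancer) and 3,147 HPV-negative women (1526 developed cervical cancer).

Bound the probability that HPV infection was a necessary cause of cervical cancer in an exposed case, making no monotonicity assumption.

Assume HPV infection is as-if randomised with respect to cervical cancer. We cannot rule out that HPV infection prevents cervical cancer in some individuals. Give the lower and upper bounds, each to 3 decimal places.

0.122 ≤ PN ≤ 0.933

p₁ = P(outcome | exposed) = 1736/3145 = 0.55199
p₀ = P(outcome | unexposed) = 1526/3147 = 0.48491
Under exogeneity alone the bounds on PN are max{0,(p₁−p₀)/p₁} ≤ PN ≤ min{1,(1−p₀)/p₁}.
  lower = (p₁ − p₀)/p₁ = 0.067081 / 0.55199 ≈ 0.1215
  upper = min{1, (1 − p₀)/p₁} = 0.51509 / 0.55199 ≈ 0.9332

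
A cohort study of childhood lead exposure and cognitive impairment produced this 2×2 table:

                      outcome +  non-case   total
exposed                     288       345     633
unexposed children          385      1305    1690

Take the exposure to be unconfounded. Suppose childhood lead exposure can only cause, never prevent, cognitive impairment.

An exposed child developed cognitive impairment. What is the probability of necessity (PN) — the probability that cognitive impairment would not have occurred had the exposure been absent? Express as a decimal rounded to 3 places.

p₁ = P(outcome | exposed) = 288/633 = 0.45498
p₀ = P(outcome | unexposed) = 385/1690 = 0.22781
Under exogeneity and monotonicity, PN = (p₁ − p₀) / p₁.
PN = (0.45498 − 0.22781) / 0.45498 = 0.22717 / 0.45498 ≈ 0.4993

PN ≈ 0.499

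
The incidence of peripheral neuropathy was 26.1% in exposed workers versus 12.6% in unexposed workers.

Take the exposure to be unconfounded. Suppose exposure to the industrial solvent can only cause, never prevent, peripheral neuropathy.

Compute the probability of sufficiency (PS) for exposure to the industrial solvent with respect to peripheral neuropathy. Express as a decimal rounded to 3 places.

p₁ = 0.261, p₀ = 0.126.
Under exogeneity and monotonicity, PS = (p₁ − p₀) / (1 − p₀).
PS = (0.261 − 0.126) / (1 − 0.126) = 0.135 / 0.874 ≈ 0.1545

PS ≈ 0.154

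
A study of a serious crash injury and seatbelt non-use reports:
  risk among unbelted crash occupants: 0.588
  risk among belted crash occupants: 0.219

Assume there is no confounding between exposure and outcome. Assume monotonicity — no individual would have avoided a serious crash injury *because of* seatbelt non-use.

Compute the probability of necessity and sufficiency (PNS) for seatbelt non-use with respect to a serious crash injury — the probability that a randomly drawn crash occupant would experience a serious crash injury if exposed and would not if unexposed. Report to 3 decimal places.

Let p₁ = 0.588, p₀ = 0.219.
Under exogeneity and monotonicity, PNS = p₁ − p₀.
PNS = 0.588 − 0.219 = 0.369

PNS ≈ 0.369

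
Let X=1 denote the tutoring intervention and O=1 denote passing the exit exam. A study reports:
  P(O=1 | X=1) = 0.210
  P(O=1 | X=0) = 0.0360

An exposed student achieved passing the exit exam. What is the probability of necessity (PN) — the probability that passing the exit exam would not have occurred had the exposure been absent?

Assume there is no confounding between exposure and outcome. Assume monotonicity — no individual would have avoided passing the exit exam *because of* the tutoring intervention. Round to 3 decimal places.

Let p₁ = 0.21, p₀ = 0.036.
Under exogeneity and monotonicity, PN = (p₁ − p₀) / p₁.
PN = (0.21 − 0.036) / 0.21 = 0.174 / 0.21 ≈ 0.8286

PN ≈ 0.829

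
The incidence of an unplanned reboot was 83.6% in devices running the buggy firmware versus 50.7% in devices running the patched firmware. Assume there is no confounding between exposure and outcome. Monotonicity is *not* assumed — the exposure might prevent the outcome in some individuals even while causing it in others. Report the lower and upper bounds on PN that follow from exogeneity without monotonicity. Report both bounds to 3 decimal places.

p₁ = 0.836, p₀ = 0.507.
Under exogeneity alone the bounds on PN are max{0,(p₁−p₀)/p₁} ≤ PN ≤ min{1,(1−p₀)/p₁}.
  lower = (p₁ − p₀)/p₁ = 0.329 / 0.836 ≈ 0.3935
  upper = min{1, (1 − p₀)/p₁} = 0.493 / 0.836 ≈ 0.5897

0.394 ≤ PN ≤ 0.590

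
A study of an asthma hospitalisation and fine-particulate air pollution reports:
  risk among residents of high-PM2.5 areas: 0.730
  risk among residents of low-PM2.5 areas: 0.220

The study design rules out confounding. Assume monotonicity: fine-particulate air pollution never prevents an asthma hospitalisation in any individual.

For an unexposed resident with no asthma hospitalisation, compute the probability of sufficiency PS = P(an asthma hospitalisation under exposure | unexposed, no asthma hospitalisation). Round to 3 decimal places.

PS ≈ 0.654

Let p₁ = 0.73, p₀ = 0.22.
Under exogeneity and monotonicity, PS = (p₁ − p₀) / (1 − p₀).
PS = (0.73 − 0.22) / (1 − 0.22) = 0.51 / 0.78 ≈ 0.6538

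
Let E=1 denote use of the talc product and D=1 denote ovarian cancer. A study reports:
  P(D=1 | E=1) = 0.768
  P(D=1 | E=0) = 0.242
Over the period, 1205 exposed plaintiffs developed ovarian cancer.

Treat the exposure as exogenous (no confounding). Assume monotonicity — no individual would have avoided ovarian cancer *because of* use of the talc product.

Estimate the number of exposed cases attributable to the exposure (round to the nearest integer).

about 825 cases

Let p₁ = 0.768, p₀ = 0.242.
PN = (p₁ − p₀)/p₁ = (0.768 − 0.242) / 0.768 ≈ 0.68490.
Attributable cases ≈ PN × (exposed cases) = 0.68490 × 1205 ≈ 825.30.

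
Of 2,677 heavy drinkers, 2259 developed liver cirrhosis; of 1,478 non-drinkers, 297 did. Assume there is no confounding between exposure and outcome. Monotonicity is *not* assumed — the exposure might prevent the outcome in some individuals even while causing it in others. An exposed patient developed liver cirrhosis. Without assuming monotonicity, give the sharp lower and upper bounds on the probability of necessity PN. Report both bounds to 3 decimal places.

p₁ = P(outcome | exposed) = 2259/2677 = 0.84386
p₀ = P(outcome | unexposed) = 297/1478 = 0.20095
Under exogeneity alone the bounds on PN are max{0,(p₁−p₀)/p₁} ≤ PN ≤ min{1,(1−p₀)/p₁}.
  lower = (p₁ − p₀)/p₁ = 0.64291 / 0.84386 ≈ 0.7619
  upper = min{1, (1 − p₀)/p₁} = 0.79905 / 0.84386 ≈ 0.9469

0.762 ≤ PN ≤ 0.947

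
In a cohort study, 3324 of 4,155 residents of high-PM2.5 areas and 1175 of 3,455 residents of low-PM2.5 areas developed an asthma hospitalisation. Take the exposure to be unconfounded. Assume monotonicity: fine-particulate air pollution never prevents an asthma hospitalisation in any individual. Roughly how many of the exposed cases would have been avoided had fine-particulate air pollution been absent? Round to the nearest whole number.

about 1911 cases

p₁ = P(outcome | exposed) = 3324/4155 = 0.8
p₀ = P(outcome | unexposed) = 1175/3455 = 0.34009
PN = (p₁ − p₀)/p₁ = (0.8 − 0.34009) / 0.8 ≈ 0.57489.
Attributable cases ≈ PN × (exposed cases) = 0.57489 × 3324 ≈ 1910.94.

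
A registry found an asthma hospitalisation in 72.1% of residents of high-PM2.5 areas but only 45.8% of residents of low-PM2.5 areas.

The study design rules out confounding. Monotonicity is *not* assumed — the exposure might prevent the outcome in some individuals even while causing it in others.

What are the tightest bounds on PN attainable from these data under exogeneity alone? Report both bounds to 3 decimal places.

p₁ = 0.721, p₀ = 0.458.
Under exogeneity alone the bounds on PN are max{0,(p₁−p₀)/p₁} ≤ PN ≤ min{1,(1−p₀)/p₁}.
  lower = (p₁ − p₀)/p₁ = 0.263 / 0.721 ≈ 0.3648
  upper = min{1, (1 − p₀)/p₁} = 0.542 / 0.721 ≈ 0.7517

0.365 ≤ PN ≤ 0.752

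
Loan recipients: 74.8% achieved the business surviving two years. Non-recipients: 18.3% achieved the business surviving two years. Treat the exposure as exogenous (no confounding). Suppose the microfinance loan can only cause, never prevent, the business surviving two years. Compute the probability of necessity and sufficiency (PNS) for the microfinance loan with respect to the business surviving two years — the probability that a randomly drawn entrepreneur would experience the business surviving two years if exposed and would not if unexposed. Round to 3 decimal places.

p₁ = 0.748, p₀ = 0.183.
Under exogeneity and monotonicity, PNS = p₁ − p₀.
PNS = 0.748 − 0.183 = 0.565

PNS ≈ 0.565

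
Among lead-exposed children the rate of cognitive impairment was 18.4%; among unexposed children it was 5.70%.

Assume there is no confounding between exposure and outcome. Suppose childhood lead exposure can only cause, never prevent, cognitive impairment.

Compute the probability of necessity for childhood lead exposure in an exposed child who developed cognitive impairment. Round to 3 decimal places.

p₁ = 0.184, p₀ = 0.057.
Under exogeneity and monotonicity, PN = (p₁ − p₀) / p₁.
PN = (0.184 − 0.057) / 0.184 = 0.127 / 0.184 ≈ 0.6902

PN ≈ 0.690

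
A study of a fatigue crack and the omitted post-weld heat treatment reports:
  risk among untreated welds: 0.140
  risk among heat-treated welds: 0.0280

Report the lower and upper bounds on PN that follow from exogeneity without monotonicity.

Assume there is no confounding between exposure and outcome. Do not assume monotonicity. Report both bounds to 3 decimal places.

Let p₁ = 0.14, p₀ = 0.028.
Under exogeneity alone the bounds on PN are max{0,(p₁−p₀)/p₁} ≤ PN ≤ min{1,(1−p₀)/p₁}.
  lower = (p₁ − p₀)/p₁ = 0.112 / 0.14 ≈ 0.8000
  upper = min{1, (1 − p₀)/p₁} = 0.972 / 0.14 ≈ 6.9429 → capped at 1

0.800 ≤ PN ≤ 1.000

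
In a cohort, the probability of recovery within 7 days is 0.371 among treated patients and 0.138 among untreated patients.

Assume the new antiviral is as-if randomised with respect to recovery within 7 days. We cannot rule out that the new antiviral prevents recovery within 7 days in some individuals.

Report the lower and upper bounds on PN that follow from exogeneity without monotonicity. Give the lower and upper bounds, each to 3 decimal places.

0.628 ≤ PN ≤ 1.000

Let p₁ = 0.371, p₀ = 0.138.
Under exogeneity alone the bounds on PN are max{0,(p₁−p₀)/p₁} ≤ PN ≤ min{1,(1−p₀)/p₁}.
  lower = (p₁ − p₀)/p₁ = 0.233 / 0.371 ≈ 0.6280
  upper = min{1, (1 − p₀)/p₁} = 0.862 / 0.371 ≈ 2.3235 → capped at 1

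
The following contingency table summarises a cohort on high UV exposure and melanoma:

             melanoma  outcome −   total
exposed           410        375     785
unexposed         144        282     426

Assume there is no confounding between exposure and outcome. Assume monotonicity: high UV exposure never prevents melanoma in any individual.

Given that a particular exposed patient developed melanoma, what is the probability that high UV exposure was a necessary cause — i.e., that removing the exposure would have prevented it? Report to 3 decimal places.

PN ≈ 0.353

p₁ = P(outcome | exposed) = 410/785 = 0.52229
p₀ = P(outcome | unexposed) = 144/426 = 0.33803
Under exogeneity and monotonicity, PN = (p₁ − p₀)/p₁.
PN = (0.52229 − 0.33803) / 0.52229 ≈ 0.3528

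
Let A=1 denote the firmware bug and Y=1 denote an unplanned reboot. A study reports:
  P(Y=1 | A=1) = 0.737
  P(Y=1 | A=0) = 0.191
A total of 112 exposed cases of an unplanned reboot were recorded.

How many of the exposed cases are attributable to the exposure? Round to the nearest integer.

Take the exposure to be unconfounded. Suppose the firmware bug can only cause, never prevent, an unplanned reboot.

Let p₁ = 0.737, p₀ = 0.191.
PN = (p₁ − p₀)/p₁ = (0.737 − 0.191) / 0.737 ≈ 0.74084.
Attributable cases ≈ PN × (exposed cases) = 0.74084 × 112 ≈ 82.97.

about 83 cases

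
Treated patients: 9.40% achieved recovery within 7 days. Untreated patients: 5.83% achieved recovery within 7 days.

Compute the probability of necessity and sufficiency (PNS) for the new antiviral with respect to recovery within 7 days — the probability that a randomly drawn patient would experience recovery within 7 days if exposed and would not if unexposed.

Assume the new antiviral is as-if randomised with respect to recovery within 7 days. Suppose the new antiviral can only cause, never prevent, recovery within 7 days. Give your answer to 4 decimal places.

PNS ≈ 0.0357

p₁ = 0.094, p₀ = 0.0583.
Under exogeneity and monotonicity, PNS = p₁ − p₀.
PNS = 0.094 − 0.0583 = 0.0357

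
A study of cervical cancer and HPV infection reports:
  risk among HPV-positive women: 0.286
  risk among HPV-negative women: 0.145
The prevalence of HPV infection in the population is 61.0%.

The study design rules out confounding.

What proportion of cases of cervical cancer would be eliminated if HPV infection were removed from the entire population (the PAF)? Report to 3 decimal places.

Let p₁ = 0.286, p₀ = 0.145.
Overall risk P(Y=1) = π·p₁ + (1−π)·p₀ = 0.61×0.286 + 0.39×0.145 = 0.23101.
Under exogeneity, PAF = [P(Y=1) − p₀] / P(Y=1).
PAF = (0.23101 − 0.145) / 0.23101 ≈ 0.3723

PAF ≈ 0.372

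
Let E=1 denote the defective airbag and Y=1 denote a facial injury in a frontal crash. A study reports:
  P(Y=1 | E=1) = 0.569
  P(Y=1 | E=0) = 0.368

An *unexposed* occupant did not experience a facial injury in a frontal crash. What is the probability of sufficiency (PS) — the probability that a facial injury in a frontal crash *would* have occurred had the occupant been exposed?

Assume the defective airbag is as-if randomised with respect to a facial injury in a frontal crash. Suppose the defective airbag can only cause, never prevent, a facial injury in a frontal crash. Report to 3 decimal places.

PS ≈ 0.318

Let p₁ = 0.569, p₀ = 0.368.
Under exogeneity and monotonicity, PS = (p₁ − p₀) / (1 − p₀).
PS = (0.569 − 0.368) / (1 − 0.368) = 0.201 / 0.632 ≈ 0.3180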